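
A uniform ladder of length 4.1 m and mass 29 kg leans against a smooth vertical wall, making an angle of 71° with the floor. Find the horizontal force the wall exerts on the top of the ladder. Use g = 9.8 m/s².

N_wall ≈ 48.9 N

Choose the foot of the ladder as the axis so the floor normal and friction both act there and drop out.
Ladder weight 29×9.8 = 284.2 N acts at 2.05 m along the ladder; its horizontal arm is 2.05·cos71° = 0.6674 m → τ = 189.7 N·m clockwise.
Wall normal N acts horizontally at the top; its moment arm is the height L sinθ = 4.1·sin71° = 3.877 m, counterclockwise.
Balancing moments: N × 3.877 = 189.7, giving N = 48.9 N.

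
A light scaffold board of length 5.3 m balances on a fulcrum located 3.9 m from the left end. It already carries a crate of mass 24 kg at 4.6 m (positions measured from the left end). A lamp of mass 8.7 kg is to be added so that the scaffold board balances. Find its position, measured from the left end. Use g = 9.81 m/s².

Sum moments about the fulcrum (at 3.9 m from the left end) (the support reaction has zero arm there).
Crate: 24 × 9.81 = 235.4 N down at 4.6 m → arm 0.7 m, τ = 235.4 × 0.7 = 164.8 N·m clockwise.
Net moment of existing loads = 164.8 N·m clockwise.
The lamp weighs 8.7 × 9.81 = 85.35 N and must supply an equal counterclockwise moment, so its lever arm about the fulcrum is 164.8 / 85.35 = 1.93 m.
That puts it at 3.9 − 1.93 = 1.97 m from the left end.

x ≈ 1.97 m from the left end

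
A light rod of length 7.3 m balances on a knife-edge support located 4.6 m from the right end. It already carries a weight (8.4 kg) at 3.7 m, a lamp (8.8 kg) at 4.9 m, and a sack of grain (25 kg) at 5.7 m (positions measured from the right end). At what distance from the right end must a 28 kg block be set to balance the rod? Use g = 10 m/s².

x ≈ 3.79 m from the right end

Taking torques about the knife-edge support (at 4.6 m from the right end):
Weight: 8.4 × 10 = 84 N down at 3.7 m → arm 0.9 m, τ = 84 × 0.9 = 75.6 N·m clockwise.
Lamp: 8.8 × 10 = 88 N down at 4.9 m → arm 0.3 m, τ = 88 × 0.3 = 26.4 N·m counterclockwise.
Sack of grain: 25 × 10 = 250 N down at 5.7 m → arm 1.1 m, τ = 250 × 1.1 = 275 N·m counterclockwise.
Net moment of existing loads = 225.8 N·m counterclockwise.
The block weighs 28 × 10 = 280 N and must supply an equal clockwise moment, so its lever arm about the knife-edge support is 225.8 / 280 = 0.806 m.
That puts it at 4.6 − 0.806 = 3.79 m from the right end.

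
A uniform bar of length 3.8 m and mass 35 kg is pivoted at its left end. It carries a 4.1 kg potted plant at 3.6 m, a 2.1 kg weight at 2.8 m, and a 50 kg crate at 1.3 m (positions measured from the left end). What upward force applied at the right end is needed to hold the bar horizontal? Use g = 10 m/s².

F ≈ 400 N

Choose the left end as the axis so the unknown pivot reaction has zero arm there.
Beam weight: 35 × 10 = 350 N down at 1.9 m → arm 1.9 m, τ = 350 × 1.9 = 665 N·m clockwise.
Potted plant: 4.1 × 10 = 41 N down at 3.6 m → arm 3.6 m, τ = 41 × 3.6 = 147.6 N·m clockwise.
Weight: 2.1 × 10 = 21 N down at 2.8 m → arm 2.8 m, τ = 21 × 2.8 = 58.8 N·m clockwise.
Crate: 50 × 10 = 500 N down at 1.3 m → arm 1.3 m, τ = 500 × 1.3 = 650 N·m clockwise.
Net moment of the loads = 1521 N·m clockwise.
The upward force F acts at the right end, arm 3.8 m, giving F × 3.8 counterclockwise.
Balancing moments: F × 3.8 = 1521, giving F = 1521 / 3.8 = 400 N.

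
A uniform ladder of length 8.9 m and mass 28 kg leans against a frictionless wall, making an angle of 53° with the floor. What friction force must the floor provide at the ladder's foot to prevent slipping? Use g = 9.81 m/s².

f ≈ 103 N

Take moments about the foot of the ladder.
Ladder weight 28×9.81 = 274.7 N acts at 4.45 m along the ladder; its horizontal arm is 4.45·cos53° = 2.678 m → τ = 735.6 N·m clockwise.
Wall normal N acts horizontally at the top; its moment arm is the height L sinθ = 8.9·sin53° = 7.108 m, counterclockwise.
Στ = 0 ⇒ N × 7.108 = 735.6 ⇒ N = 103 N.
ΣFx = 0: friction at the foot balances the wall's push, so f = N_wall = 103 N.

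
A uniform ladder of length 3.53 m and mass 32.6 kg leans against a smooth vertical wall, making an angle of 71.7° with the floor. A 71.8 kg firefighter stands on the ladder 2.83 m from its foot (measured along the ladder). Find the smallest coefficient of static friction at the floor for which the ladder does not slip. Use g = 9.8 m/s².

μ_min ≈ 0.234

Choose the foot of the ladder as the axis so the floor normal and friction both act there and drop out.
Ladder weight 32.6×9.8 = 319.5 N acts at 1.765 m along the ladder; its horizontal arm is 1.765·cos71.7° = 0.5542 m → τ = 177.1 N·m clockwise.
Firefighter: 71.8×9.8 = 703.6 N at 2.83 m → arm 0.8886 m → τ = 625.2 N·m clockwise.
Wall normal N acts horizontally at the top; its moment arm is the height L sinθ = 3.53·sin71.7° = 3.351 m, counterclockwise.
Balancing moments: N × 3.351 = 802.3, giving N = 239.4 N.
ΣFx = 0 ⇒ f = N_wall = 239.4 N. ΣFy = 0 ⇒ N_floor = 1023 N.
μ_min = f / N_floor = 239.4 / 1023 = 0.234.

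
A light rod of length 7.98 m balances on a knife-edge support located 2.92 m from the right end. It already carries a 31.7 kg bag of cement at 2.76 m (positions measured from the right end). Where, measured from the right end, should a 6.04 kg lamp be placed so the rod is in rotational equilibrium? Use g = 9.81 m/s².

x ≈ 3.76 m from the right end

About the knife-edge support (at 2.92 m from the right end):
Bag of cement: 31.7 × 9.81 = 311 N down at 2.76 m → arm 0.16 m, τ = 311 × 0.16 = 49.76 N·m clockwise.
Net moment of existing loads = 49.76 N·m clockwise.
The lamp weighs 6.04 × 9.81 = 59.25 N and must supply an equal counterclockwise moment, so its lever arm about the knife-edge support is 49.76 / 59.25 = 0.84 m.
That puts it at 2.92 + 0.84 = 3.76 m from the right end.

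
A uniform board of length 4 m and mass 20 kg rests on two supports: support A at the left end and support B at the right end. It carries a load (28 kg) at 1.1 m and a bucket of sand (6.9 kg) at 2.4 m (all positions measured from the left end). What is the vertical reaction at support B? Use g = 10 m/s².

R_B ≈ 218 N

Choose support A as the axis so its reaction then has zero moment arm.
Beam weight: 20 × 10 = 200 N down at 2 m → arm 2 m, τ = 200 × 2 = 400 N·m clockwise.
Load: 28 × 10 = 280 N down at 1.1 m → arm 1.1 m, τ = 280 × 1.1 = 308 N·m clockwise.
Bucket of sand: 6.9 × 10 = 69 N down at 2.4 m → arm 2.4 m, τ = 69 × 2.4 = 165.6 N·m clockwise.
Net load moment about support A = 873.6 N·m clockwise.
Reaction R at support B is upward at 4 m, arm 4 m → moment R × 4 counterclockwise.
Balancing moments: R × 4 = 873.6, giving R = 218 N.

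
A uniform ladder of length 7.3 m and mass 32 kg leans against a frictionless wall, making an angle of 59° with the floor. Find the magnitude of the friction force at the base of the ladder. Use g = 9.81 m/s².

f ≈ 94.3 N

Taking torques about the foot of the ladder:
Ladder weight 32×9.81 = 313.9 N acts at 3.65 m along the ladder; its horizontal arm is 3.65·cos59° = 1.88 m → τ = 590.1 N·m clockwise.
Wall normal N acts horizontally at the top; its moment arm is the height L sinθ = 7.3·sin59° = 6.257 m, counterclockwise.
Setting net torque to zero: N × 6.257 = 590.1 → N = 94.3 N.
ΣFx = 0: friction at the foot balances the wall's push, so f = N_wall = 94.3 N.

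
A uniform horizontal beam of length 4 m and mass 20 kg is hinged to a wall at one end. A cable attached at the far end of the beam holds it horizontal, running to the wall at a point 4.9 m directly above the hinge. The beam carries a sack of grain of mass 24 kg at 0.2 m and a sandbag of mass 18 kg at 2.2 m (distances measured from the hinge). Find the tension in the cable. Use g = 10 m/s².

T ≈ 272 N

About the hinge:
Beam weight: 20 × 10 = 200 N down at 2 m → arm 2 m, τ = 200 × 2 = 400 N·m clockwise.
Sack of grain: 24 × 10 = 240 N down at 0.2 m → arm 0.2 m, τ = 240 × 0.2 = 48 N·m clockwise.
Sandbag: 18 × 10 = 180 N down at 2.2 m → arm 2.2 m, τ = 180 × 2.2 = 396 N·m clockwise.
Total clockwise load moment = 844 N·m.
The cable tension T acts at 4 m; only its component perpendicular to the beam, T sinθ, produces torque. sinθ = h/√(h²+d²) = 4.9/√(4.9²+4²) = 0.7747.
For rotational equilibrium, T × 4 × 0.7747 = 844, so T = 844 / 3.099 = 272 N.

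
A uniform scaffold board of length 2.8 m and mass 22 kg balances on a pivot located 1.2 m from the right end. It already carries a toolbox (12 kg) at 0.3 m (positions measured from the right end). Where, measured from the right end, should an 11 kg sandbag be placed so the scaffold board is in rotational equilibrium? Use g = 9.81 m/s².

x ≈ 1.78 m from the right end

About the pivot (at 1.2 m from the right end):
Beam weight: 22 × 9.81 = 215.8 N down at 1.4 m → arm 0.2 m, τ = 215.8 × 0.2 = 43.16 N·m counterclockwise.
Toolbox: 12 × 9.81 = 117.7 N down at 0.3 m → arm 0.9 m, τ = 117.7 × 0.9 = 105.9 N·m clockwise.
Net moment of existing loads = 62.74 N·m clockwise.
The sandbag weighs 11 × 9.81 = 107.9 N and must supply an equal counterclockwise moment, so its lever arm about the pivot is 62.74 / 107.9 = 0.581 m.
That puts it at 1.2 + 0.581 = 1.78 m from the right end.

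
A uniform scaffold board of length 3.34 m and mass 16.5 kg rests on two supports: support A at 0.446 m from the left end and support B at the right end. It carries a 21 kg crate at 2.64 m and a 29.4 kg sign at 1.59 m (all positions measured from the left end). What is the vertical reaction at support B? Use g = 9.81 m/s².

Sum moments about support A (its reaction then has zero moment arm).
Beam weight: 16.5 × 9.81 = 161.9 N down at 1.67 m → arm 1.224 m, τ = 161.9 × 1.224 = 198.2 N·m clockwise.
Crate: 21 × 9.81 = 206 N down at 2.64 m → arm 2.194 m, τ = 206 × 2.194 = 452 N·m clockwise.
Sign: 29.4 × 9.81 = 288.4 N down at 1.59 m → arm 1.144 m, τ = 288.4 × 1.144 = 329.9 N·m clockwise.
Net load moment about support A = 980.1 N·m clockwise.
Reaction R at support B is upward at 3.34 m, arm 2.894 m → moment R × 2.894 counterclockwise.
Setting net torque to zero: R × 2.894 = 980.1 → R = 339 N.

R_B ≈ 339 N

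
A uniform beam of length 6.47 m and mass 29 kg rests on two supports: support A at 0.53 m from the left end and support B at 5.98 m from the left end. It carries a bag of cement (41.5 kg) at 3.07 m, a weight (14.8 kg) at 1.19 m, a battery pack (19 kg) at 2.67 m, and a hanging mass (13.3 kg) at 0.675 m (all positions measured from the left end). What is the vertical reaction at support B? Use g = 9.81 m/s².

Choose support A as the axis so its reaction then has zero moment arm.
Beam weight: 29 × 9.81 = 284.5 N down at 3.235 m → arm 2.705 m, τ = 284.5 × 2.705 = 769.6 N·m clockwise.
Bag of cement: 41.5 × 9.81 = 407.1 N down at 3.07 m → arm 2.54 m, τ = 407.1 × 2.54 = 1034 N·m clockwise.
Weight: 14.8 × 9.81 = 145.2 N down at 1.19 m → arm 0.66 m, τ = 145.2 × 0.66 = 95.83 N·m clockwise.
Battery pack: 19 × 9.81 = 186.4 N down at 2.67 m → arm 2.14 m, τ = 186.4 × 2.14 = 398.9 N·m clockwise.
Hanging mass: 13.3 × 9.81 = 130.5 N down at 0.675 m → arm 0.145 m, τ = 130.5 × 0.145 = 18.92 N·m clockwise.
Net load moment about support A = 2317 N·m clockwise.
Reaction R at support B is upward at 5.98 m, arm 5.45 m → moment R × 5.45 counterclockwise.
For rotational equilibrium, R × 5.45 = 2317, so R = 425 N.

R_B ≈ 425 N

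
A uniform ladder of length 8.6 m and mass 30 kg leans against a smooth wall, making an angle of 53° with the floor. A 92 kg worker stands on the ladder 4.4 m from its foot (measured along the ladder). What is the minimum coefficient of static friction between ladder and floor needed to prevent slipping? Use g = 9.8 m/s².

μ_min ≈ 0.383

Sum moments about the foot of the ladder (the floor normal and friction both act there and drop out).
Ladder weight 30×9.8 = 294 N acts at 4.3 m along the ladder; its horizontal arm is 4.3·cos53° = 2.588 m → τ = 760.9 N·m clockwise.
Worker: 92×9.8 = 901.6 N at 4.4 m → arm 2.648 m → τ = 2387 N·m clockwise.
Wall normal N acts horizontally at the top; its moment arm is the height L sinθ = 8.6·sin53° = 6.868 m, counterclockwise.
Στ = 0 ⇒ N × 6.868 = 3148 ⇒ N = 458.4 N.
ΣFx = 0 ⇒ f = N_wall = 458.4 N. ΣFy = 0 ⇒ N_floor = 1196 N.
μ_min = f / N_floor = 458.4 / 1196 = 0.383.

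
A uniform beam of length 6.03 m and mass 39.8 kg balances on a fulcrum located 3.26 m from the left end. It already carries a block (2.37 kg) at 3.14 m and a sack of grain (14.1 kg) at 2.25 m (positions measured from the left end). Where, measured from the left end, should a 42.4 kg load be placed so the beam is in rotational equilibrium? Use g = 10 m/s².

Choose the fulcrum (at 3.26 m from the left end) as the axis so the support reaction has zero arm there.
Beam weight: 39.8 × 10 = 398 N down at 3.015 m → arm 0.245 m, τ = 398 × 0.245 = 97.51 N·m counterclockwise.
Block: 2.37 × 10 = 23.7 N down at 3.14 m → arm 0.12 m, τ = 23.7 × 0.12 = 2.844 N·m counterclockwise.
Sack of grain: 14.1 × 10 = 141 N down at 2.25 m → arm 1.01 m, τ = 141 × 1.01 = 142.4 N·m counterclockwise.
Net moment of existing loads = 242.8 N·m counterclockwise.
The load weighs 42.4 × 10 = 424 N and must supply an equal clockwise moment, so its lever arm about the fulcrum is 242.8 / 424 = 0.573 m.
That puts it at 3.26 + 0.573 = 3.83 m from the left end.

x ≈ 3.83 m from the left end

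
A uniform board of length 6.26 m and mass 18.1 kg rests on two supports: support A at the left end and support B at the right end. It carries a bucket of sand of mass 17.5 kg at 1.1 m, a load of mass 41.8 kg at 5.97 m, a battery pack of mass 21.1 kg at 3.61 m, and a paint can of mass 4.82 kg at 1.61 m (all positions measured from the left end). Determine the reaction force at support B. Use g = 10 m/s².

R_B ≈ 654 N

Taking torques about support A:
Beam weight: 18.1 × 10 = 181 N down at 3.13 m → arm 3.13 m, τ = 181 × 3.13 = 566.5 N·m clockwise.
Bucket of sand: 17.5 × 10 = 175 N down at 1.1 m → arm 1.1 m, τ = 175 × 1.1 = 192.5 N·m clockwise.
Load: 41.8 × 10 = 418 N down at 5.97 m → arm 5.97 m, τ = 418 × 5.97 = 2495 N·m clockwise.
Battery pack: 21.1 × 10 = 211 N down at 3.61 m → arm 3.61 m, τ = 211 × 3.61 = 761.7 N·m clockwise.
Paint can: 4.82 × 10 = 48.2 N down at 1.61 m → arm 1.61 m, τ = 48.2 × 1.61 = 77.6 N·m clockwise.
Net load moment about support A = 4093 N·m clockwise.
Reaction R at support B is upward at 6.26 m, arm 6.26 m → moment R × 6.26 counterclockwise.
Balancing moments: R × 6.26 = 4093, giving R = 654 N.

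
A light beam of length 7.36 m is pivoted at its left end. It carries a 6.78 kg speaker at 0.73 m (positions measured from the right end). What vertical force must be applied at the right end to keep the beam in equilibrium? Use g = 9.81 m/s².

Sum moments about the left end (the unknown pivot reaction has zero arm there).
Speaker: 6.78 × 9.81 = 66.51 N down at 0.73 m → arm 6.63 m, τ = 66.51 × 6.63 = 441 N·m clockwise.
Net moment of the loads = 441 N·m clockwise.
The upward force F acts at the right end, arm 7.36 m, giving F × 7.36 counterclockwise.
Setting net torque to zero: F × 7.36 = 441 → F = 441 / 7.36 = 59.9 N.

F ≈ 59.9 N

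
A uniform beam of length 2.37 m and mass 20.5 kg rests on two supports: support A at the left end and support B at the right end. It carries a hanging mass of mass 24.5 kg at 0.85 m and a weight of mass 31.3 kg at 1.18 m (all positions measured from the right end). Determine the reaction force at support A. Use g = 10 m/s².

R_A ≈ 346 N

Sum moments about support B (its reaction then has zero moment arm).
Beam weight: 20.5 × 10 = 205 N down at 1.185 m → arm 1.185 m, τ = 205 × 1.185 = 242.9 N·m counterclockwise.
Hanging mass: 24.5 × 10 = 245 N down at 0.85 m → arm 0.85 m, τ = 245 × 0.85 = 208.2 N·m counterclockwise.
Weight: 31.3 × 10 = 313 N down at 1.18 m → arm 1.18 m, τ = 313 × 1.18 = 369.3 N·m counterclockwise.
Net load moment about support B = 820.4 N·m counterclockwise.
Reaction R at support A is upward at 2.37 m, arm 2.37 m → moment R × 2.37 clockwise.
Στ = 0 ⇒ R × 2.37 = 820.4 ⇒ R = 346 N.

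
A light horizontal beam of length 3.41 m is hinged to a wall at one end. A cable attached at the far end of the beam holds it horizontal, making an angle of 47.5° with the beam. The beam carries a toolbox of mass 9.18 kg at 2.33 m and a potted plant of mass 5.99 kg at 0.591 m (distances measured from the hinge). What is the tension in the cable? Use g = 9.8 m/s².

T ≈ 97.2 N

Take moments about the hinge.
Toolbox: 9.18 × 9.8 = 89.96 N down at 2.33 m → arm 2.33 m, τ = 89.96 × 2.33 = 209.6 N·m clockwise.
Potted plant: 5.99 × 9.8 = 58.7 N down at 0.591 m → arm 0.591 m, τ = 58.7 × 0.591 = 34.69 N·m clockwise.
Total clockwise load moment = 244.3 N·m.
The cable tension T acts at 3.41 m; only its component perpendicular to the beam, T sinθ, produces torque. sin 47.5° = 0.7373.
For rotational equilibrium, T × 3.41 × 0.7373 = 244.3, so T = 244.3 / 2.514 = 97.2 N.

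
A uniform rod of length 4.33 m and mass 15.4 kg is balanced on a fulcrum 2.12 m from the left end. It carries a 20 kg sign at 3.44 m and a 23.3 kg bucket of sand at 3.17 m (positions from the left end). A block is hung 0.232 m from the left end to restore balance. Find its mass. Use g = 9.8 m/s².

m ≈ 27.3 kg

Taking torques about the fulcrum (at 2.12 m from the left end):
Beam weight: 15.4 × 9.8 = 150.9 N down at 2.165 m → arm 0.045 m, τ = 150.9 × 0.045 = 6.79 N·m clockwise.
Sign: 20 × 9.8 = 196 N down at 3.44 m → arm 1.32 m, τ = 196 × 1.32 = 258.7 N·m clockwise.
Bucket of sand: 23.3 × 9.8 = 228.3 N down at 3.17 m → arm 1.05 m, τ = 228.3 × 1.05 = 239.7 N·m clockwise.
Net moment of known loads = 505.2 N·m clockwise.
An unknown mass m at 0.232 m has arm 1.888 m; its moment is m·g·1.888 counterclockwise.
Στ = 0 ⇒ m × 9.8 × 1.888 = 505.2 ⇒ m = 505.2 / (9.8 × 1.888) = 27.3 kg.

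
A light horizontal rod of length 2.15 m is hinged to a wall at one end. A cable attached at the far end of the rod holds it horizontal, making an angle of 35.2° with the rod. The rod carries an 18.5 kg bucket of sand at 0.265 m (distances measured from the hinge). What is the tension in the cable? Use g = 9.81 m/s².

T ≈ 38.8 N

About the hinge:
Bucket of sand: 18.5 × 9.81 = 181.5 N down at 0.265 m → arm 0.265 m, τ = 181.5 × 0.265 = 48.1 N·m clockwise.
Total clockwise load moment = 48.1 N·m.
The cable tension T acts at 2.15 m; only its component perpendicular to the rod, T sinθ, produces torque. sin 35.2° = 0.5764.
For rotational equilibrium, T × 2.15 × 0.5764 = 48.1, so T = 48.1 / 1.239 = 38.8 N.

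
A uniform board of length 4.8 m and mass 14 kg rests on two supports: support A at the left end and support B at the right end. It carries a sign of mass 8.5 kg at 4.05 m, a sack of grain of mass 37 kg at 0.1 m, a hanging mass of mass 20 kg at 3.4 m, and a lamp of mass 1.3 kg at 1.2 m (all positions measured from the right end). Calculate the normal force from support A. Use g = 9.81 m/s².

R_A ≈ 289 N

Choose support B as the axis so its reaction then has zero moment arm.
Beam weight: 14 × 9.81 = 137.3 N down at 2.4 m → arm 2.4 m, τ = 137.3 × 2.4 = 329.5 N·m counterclockwise.
Sign: 8.5 × 9.81 = 83.39 N down at 4.05 m → arm 4.05 m, τ = 83.39 × 4.05 = 337.7 N·m counterclockwise.
Sack of grain: 37 × 9.81 = 363 N down at 0.1 m → arm 0.1 m, τ = 363 × 0.1 = 36.3 N·m counterclockwise.
Hanging mass: 20 × 9.81 = 196.2 N down at 3.4 m → arm 3.4 m, τ = 196.2 × 3.4 = 667.1 N·m counterclockwise.
Lamp: 1.3 × 9.81 = 12.75 N down at 1.2 m → arm 1.2 m, τ = 12.75 × 1.2 = 15.3 N·m counterclockwise.
Net load moment about support B = 1386 N·m counterclockwise.
Reaction R at support A is upward at 4.8 m, arm 4.8 m → moment R × 4.8 clockwise.
Setting net torque to zero: R × 4.8 = 1386 → R = 289 N.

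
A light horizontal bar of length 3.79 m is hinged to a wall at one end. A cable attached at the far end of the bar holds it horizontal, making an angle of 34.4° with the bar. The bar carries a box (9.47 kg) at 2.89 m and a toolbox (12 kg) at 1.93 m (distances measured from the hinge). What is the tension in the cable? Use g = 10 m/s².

Choose the hinge as the axis so the unknown hinge reaction has zero arm there.
Box: 9.47 × 10 = 94.7 N down at 2.89 m → arm 2.89 m, τ = 94.7 × 2.89 = 273.7 N·m clockwise.
Toolbox: 12 × 10 = 120 N down at 1.93 m → arm 1.93 m, τ = 120 × 1.93 = 231.6 N·m clockwise.
Total clockwise load moment = 505.3 N·m.
The cable tension T acts at 3.79 m; only its component perpendicular to the bar, T sinθ, produces torque. sin 34.4° = 0.565.
Balancing moments: T × 3.79 × 0.565 = 505.3, giving T = 505.3 / 2.141 = 236 N.

T ≈ 236 N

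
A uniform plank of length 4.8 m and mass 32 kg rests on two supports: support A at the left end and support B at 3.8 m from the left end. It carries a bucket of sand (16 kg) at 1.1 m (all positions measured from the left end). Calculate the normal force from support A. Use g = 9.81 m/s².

Sum moments about support B (its reaction then has zero moment arm).
Beam weight: 32 × 9.81 = 313.9 N down at 2.4 m → arm 1.4 m, τ = 313.9 × 1.4 = 439.5 N·m counterclockwise.
Bucket of sand: 16 × 9.81 = 157 N down at 1.1 m → arm 2.7 m, τ = 157 × 2.7 = 423.9 N·m counterclockwise.
Net load moment about support B = 863.4 N·m counterclockwise.
Reaction R at support A is upward at 0 m, arm 3.8 m → moment R × 3.8 clockwise.
Balancing moments: R × 3.8 = 863.4, giving R = 227 N.

R_A ≈ 227 N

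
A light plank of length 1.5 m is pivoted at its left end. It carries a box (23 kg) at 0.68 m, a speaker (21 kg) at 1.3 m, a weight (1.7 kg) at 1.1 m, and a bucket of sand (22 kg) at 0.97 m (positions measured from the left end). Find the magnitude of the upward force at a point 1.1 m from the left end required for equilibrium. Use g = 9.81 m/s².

Take moments about the left end.
Box: 23 × 9.81 = 225.6 N down at 0.68 m → arm 0.68 m, τ = 225.6 × 0.68 = 153.4 N·m clockwise.
Speaker: 21 × 9.81 = 206 N down at 1.3 m → arm 1.3 m, τ = 206 × 1.3 = 267.8 N·m clockwise.
Weight: 1.7 × 9.81 = 16.68 N down at 1.1 m → arm 1.1 m, τ = 16.68 × 1.1 = 18.35 N·m clockwise.
Bucket of sand: 22 × 9.81 = 215.8 N down at 0.97 m → arm 0.97 m, τ = 215.8 × 0.97 = 209.3 N·m clockwise.
Net moment of the loads = 648.9 N·m clockwise.
The upward force F acts at a point 1.1 m from the left end, arm 1.1 m, giving F × 1.1 counterclockwise.
Στ = 0 ⇒ F × 1.1 = 648.9 ⇒ F = 648.9 / 1.1 = 590 N.

F ≈ 590 N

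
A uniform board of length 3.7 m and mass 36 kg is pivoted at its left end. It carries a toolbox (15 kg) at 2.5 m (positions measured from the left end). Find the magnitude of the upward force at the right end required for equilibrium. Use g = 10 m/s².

Taking torques about the left end:
Beam weight: 36 × 10 = 360 N down at 1.85 m → arm 1.85 m, τ = 360 × 1.85 = 666 N·m clockwise.
Toolbox: 15 × 10 = 150 N down at 2.5 m → arm 2.5 m, τ = 150 × 2.5 = 375 N·m clockwise.
Net moment of the loads = 1041 N·m clockwise.
The upward force F acts at the right end, arm 3.7 m, giving F × 3.7 counterclockwise.
Balancing moments: F × 3.7 = 1041, giving F = 1041 / 3.7 = 281 N.

F ≈ 281 N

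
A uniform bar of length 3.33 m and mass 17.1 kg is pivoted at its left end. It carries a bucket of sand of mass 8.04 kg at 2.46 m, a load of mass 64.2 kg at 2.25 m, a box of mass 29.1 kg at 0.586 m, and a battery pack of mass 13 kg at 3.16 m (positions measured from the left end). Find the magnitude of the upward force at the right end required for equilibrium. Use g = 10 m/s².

Taking torques about the left end:
Beam weight: 17.1 × 10 = 171 N down at 1.665 m → arm 1.665 m, τ = 171 × 1.665 = 284.7 N·m clockwise.
Bucket of sand: 8.04 × 10 = 80.4 N down at 2.46 m → arm 2.46 m, τ = 80.4 × 2.46 = 197.8 N·m clockwise.
Load: 64.2 × 10 = 642 N down at 2.25 m → arm 2.25 m, τ = 642 × 2.25 = 1444 N·m clockwise.
Box: 29.1 × 10 = 291 N down at 0.586 m → arm 0.586 m, τ = 291 × 0.586 = 170.5 N·m clockwise.
Battery pack: 13 × 10 = 130 N down at 3.16 m → arm 3.16 m, τ = 130 × 3.16 = 410.8 N·m clockwise.
Net moment of the loads = 2508 N·m clockwise.
The upward force F acts at the right end, arm 3.33 m, giving F × 3.33 counterclockwise.
Balancing moments: F × 3.33 = 2508, giving F = 2508 / 3.33 = 753 N.

F ≈ 753 N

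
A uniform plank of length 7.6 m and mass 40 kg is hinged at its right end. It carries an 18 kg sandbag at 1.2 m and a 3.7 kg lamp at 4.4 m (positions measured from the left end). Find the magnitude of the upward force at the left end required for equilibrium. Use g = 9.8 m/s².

F ≈ 360 N

Take moments about the right end.
Beam weight: 40 × 9.8 = 392 N down at 3.8 m → arm 3.8 m, τ = 392 × 3.8 = 1490 N·m counterclockwise.
Sandbag: 18 × 9.8 = 176.4 N down at 1.2 m → arm 6.4 m, τ = 176.4 × 6.4 = 1129 N·m counterclockwise.
Lamp: 3.7 × 9.8 = 36.26 N down at 4.4 m → arm 3.2 m, τ = 36.26 × 3.2 = 116 N·m counterclockwise.
Net moment of the loads = 2735 N·m counterclockwise.
The upward force F acts at the left end, arm 7.6 m, giving F × 7.6 clockwise.
Στ = 0 ⇒ F × 7.6 = 2735 ⇒ F = 2735 / 7.6 = 360 N.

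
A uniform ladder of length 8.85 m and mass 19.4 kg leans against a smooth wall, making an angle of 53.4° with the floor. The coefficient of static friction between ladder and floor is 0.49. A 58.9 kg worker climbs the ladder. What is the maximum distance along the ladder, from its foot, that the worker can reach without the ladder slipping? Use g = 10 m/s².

d ≈ 6.3 m

Choose the foot of the ladder as the axis so the floor normal and friction both act there and drop out.
Ladder weight 19.4×10 = 194 N acts at 4.425 m along the ladder; its horizontal arm is 4.425·cos53.4° = 2.638 m → τ = 511.8 N·m clockwise.
Worker weight 58.9×10 = 589 N at distance d → arm d·cos53.4° → τ = 589·d·0.5962 clockwise.
Wall normal N at the top has arm L sinθ = 7.105 m counterclockwise, so Στ = 0 gives N·7.105 = 511.8 + 351.2·d.
ΣFy = 0 ⇒ N_floor = 783 N, so the maximum friction is μ_s·N_floor = 0.49×783 = 383.7 N. ΣFx = 0 ⇒ N_wall = f, so at the slipping point N = 383.7 N.
Substituting: 383.7×7.105 = 511.8 + 351.2·d ⇒ d = (2726 − 511.8) / 351.2 = 6.3 m.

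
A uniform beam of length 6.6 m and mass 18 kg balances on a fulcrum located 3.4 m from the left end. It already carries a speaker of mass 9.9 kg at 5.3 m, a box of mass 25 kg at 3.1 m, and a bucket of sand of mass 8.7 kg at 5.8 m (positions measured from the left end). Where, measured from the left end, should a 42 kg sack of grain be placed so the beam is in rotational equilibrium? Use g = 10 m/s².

x ≈ 2.68 m from the left end

Taking torques about the fulcrum (at 3.4 m from the left end):
Beam weight: 18 × 10 = 180 N down at 3.3 m → arm 0.1 m, τ = 180 × 0.1 = 18 N·m counterclockwise.
Speaker: 9.9 × 10 = 99 N down at 5.3 m → arm 1.9 m, τ = 99 × 1.9 = 188.1 N·m clockwise.
Box: 25 × 10 = 250 N down at 3.1 m → arm 0.3 m, τ = 250 × 0.3 = 75 N·m counterclockwise.
Bucket of sand: 8.7 × 10 = 87 N down at 5.8 m → arm 2.4 m, τ = 87 × 2.4 = 208.8 N·m clockwise.
Net moment of existing loads = 303.9 N·m clockwise.
The sack of grain weighs 42 × 10 = 420 N and must supply an equal counterclockwise moment, so its lever arm about the fulcrum is 303.9 / 420 = 0.724 m.
That puts it at 3.4 − 0.724 = 2.68 m from the left end.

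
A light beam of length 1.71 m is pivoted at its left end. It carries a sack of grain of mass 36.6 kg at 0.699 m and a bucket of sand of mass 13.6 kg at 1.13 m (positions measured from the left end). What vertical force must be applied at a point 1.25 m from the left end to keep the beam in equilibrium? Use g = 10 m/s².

F ≈ 328 N

Take moments about the left end.
Sack of grain: 36.6 × 10 = 366 N down at 0.699 m → arm 0.699 m, τ = 366 × 0.699 = 255.8 N·m clockwise.
Bucket of sand: 13.6 × 10 = 136 N down at 1.13 m → arm 1.13 m, τ = 136 × 1.13 = 153.7 N·m clockwise.
Net moment of the loads = 409.5 N·m clockwise.
The upward force F acts at a point 1.25 m from the left end, arm 1.25 m, giving F × 1.25 counterclockwise.
Setting net torque to zero: F × 1.25 = 409.5 → F = 409.5 / 1.25 = 328 N.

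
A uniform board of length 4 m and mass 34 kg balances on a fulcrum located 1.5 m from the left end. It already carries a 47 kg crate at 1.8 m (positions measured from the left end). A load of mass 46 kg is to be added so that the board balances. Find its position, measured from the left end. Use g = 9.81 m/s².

Take moments about the fulcrum (at 1.5 m from the left end).
Beam weight: 34 × 9.81 = 333.5 N down at 2 m → arm 0.5 m, τ = 333.5 × 0.5 = 166.8 N·m clockwise.
Crate: 47 × 9.81 = 461.1 N down at 1.8 m → arm 0.3 m, τ = 461.1 × 0.3 = 138.3 N·m clockwise.
Net moment of existing loads = 305.1 N·m clockwise.
The load weighs 46 × 9.81 = 451.3 N and must supply an equal counterclockwise moment, so its lever arm about the fulcrum is 305.1 / 451.3 = 0.676 m.
That puts it at 1.5 − 0.676 = 0.824 m from the left end.

x ≈ 0.824 m from the left end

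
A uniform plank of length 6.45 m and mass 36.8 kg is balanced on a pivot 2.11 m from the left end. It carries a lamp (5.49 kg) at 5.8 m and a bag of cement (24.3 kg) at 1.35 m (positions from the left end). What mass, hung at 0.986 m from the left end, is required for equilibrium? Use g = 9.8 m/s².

m ≈ 38.1 kg

Sum moments about the pivot (at 2.11 m from the left end) (the support reaction has zero arm there).
Beam weight: 36.8 × 9.8 = 360.6 N down at 3.225 m → arm 1.115 m, τ = 360.6 × 1.115 = 402.1 N·m clockwise.
Lamp: 5.49 × 9.8 = 53.8 N down at 5.8 m → arm 3.69 m, τ = 53.8 × 3.69 = 198.5 N·m clockwise.
Bag of cement: 24.3 × 9.8 = 238.1 N down at 1.35 m → arm 0.76 m, τ = 238.1 × 0.76 = 181 N·m counterclockwise.
Net moment of known loads = 419.6 N·m clockwise.
An unknown mass m at 0.986 m has arm 1.124 m; its moment is m·g·1.124 counterclockwise.
For rotational equilibrium, m × 9.8 × 1.124 = 419.6, so m = 419.6 / (9.8 × 1.124) = 38.1 kg.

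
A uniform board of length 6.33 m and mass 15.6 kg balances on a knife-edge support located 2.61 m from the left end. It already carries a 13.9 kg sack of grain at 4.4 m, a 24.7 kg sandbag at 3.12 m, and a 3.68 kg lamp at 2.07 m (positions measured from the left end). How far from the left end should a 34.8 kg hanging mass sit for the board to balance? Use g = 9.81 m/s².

x ≈ 1.34 m from the left end

Take moments about the knife-edge support (at 2.61 m from the left end).
Beam weight: 15.6 × 9.81 = 153 N down at 3.165 m → arm 0.555 m, τ = 153 × 0.555 = 84.92 N·m clockwise.
Sack of grain: 13.9 × 9.81 = 136.4 N down at 4.4 m → arm 1.79 m, τ = 136.4 × 1.79 = 244.2 N·m clockwise.
Sandbag: 24.7 × 9.81 = 242.3 N down at 3.12 m → arm 0.51 m, τ = 242.3 × 0.51 = 123.6 N·m clockwise.
Lamp: 3.68 × 9.81 = 36.1 N down at 2.07 m → arm 0.54 m, τ = 36.1 × 0.54 = 19.49 N·m counterclockwise.
Net moment of existing loads = 433.2 N·m clockwise.
The hanging mass weighs 34.8 × 9.81 = 341.4 N and must supply an equal counterclockwise moment, so its lever arm about the knife-edge support is 433.2 / 341.4 = 1.27 m.
That puts it at 2.61 − 1.27 = 1.34 m from the left end.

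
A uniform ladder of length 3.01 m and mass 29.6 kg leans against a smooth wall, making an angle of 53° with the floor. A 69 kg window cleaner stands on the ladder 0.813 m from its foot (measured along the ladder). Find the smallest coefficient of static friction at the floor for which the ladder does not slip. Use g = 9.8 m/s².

μ_min ≈ 0.256

Choose the foot of the ladder as the axis so the floor normal and friction both act there and drop out.
Ladder weight 29.6×9.8 = 290.1 N acts at 1.505 m along the ladder; its horizontal arm is 1.505·cos53° = 0.9057 m → τ = 262.7 N·m clockwise.
Window cleaner: 69×9.8 = 676.2 N at 0.813 m → arm 0.4893 m → τ = 330.9 N·m clockwise.
Wall normal N acts horizontally at the top; its moment arm is the height L sinθ = 3.01·sin53° = 2.404 m, counterclockwise.
For rotational equilibrium, N × 2.404 = 593.6, so N = 246.9 N.
ΣFx = 0 ⇒ f = N_wall = 246.9 N. ΣFy = 0 ⇒ N_floor = 966.3 N.
μ_min = f / N_floor = 246.9 / 966.3 = 0.256.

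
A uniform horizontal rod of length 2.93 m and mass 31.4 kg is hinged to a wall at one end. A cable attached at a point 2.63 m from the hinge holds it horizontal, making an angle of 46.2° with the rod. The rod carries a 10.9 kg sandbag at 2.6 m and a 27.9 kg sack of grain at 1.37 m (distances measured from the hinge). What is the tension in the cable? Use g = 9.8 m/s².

T ≈ 581 N

Sum moments about the hinge (the unknown hinge reaction has zero arm there).
Beam weight: 31.4 × 9.8 = 307.7 N down at 1.465 m → arm 1.465 m, τ = 307.7 × 1.465 = 450.8 N·m clockwise.
Sandbag: 10.9 × 9.8 = 106.8 N down at 2.6 m → arm 2.6 m, τ = 106.8 × 2.6 = 277.7 N·m clockwise.
Sack of grain: 27.9 × 9.8 = 273.4 N down at 1.37 m → arm 1.37 m, τ = 273.4 × 1.37 = 374.6 N·m clockwise.
Total clockwise load moment = 1103 N·m.
The cable tension T acts at 2.63 m; only its component perpendicular to the rod, T sinθ, produces torque. sin 46.2° = 0.7218.
For rotational equilibrium, T × 2.63 × 0.7218 = 1103, so T = 1103 / 1.898 = 581 N.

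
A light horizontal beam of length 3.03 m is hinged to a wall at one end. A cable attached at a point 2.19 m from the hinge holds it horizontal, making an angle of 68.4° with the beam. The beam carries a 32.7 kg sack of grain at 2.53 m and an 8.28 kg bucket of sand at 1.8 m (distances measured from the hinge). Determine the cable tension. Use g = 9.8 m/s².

About the hinge:
Sack of grain: 32.7 × 9.8 = 320.5 N down at 2.53 m → arm 2.53 m, τ = 320.5 × 2.53 = 810.9 N·m clockwise.
Bucket of sand: 8.28 × 9.8 = 81.14 N down at 1.8 m → arm 1.8 m, τ = 81.14 × 1.8 = 146.1 N·m clockwise.
Total clockwise load moment = 957 N·m.
The cable tension T acts at 2.19 m; only its component perpendicular to the beam, T sinθ, produces torque. sin 68.4° = 0.9298.
Στ = 0 ⇒ T × 2.19 × 0.9298 = 957 ⇒ T = 957 / 2.036 = 470 N.

T ≈ 470 N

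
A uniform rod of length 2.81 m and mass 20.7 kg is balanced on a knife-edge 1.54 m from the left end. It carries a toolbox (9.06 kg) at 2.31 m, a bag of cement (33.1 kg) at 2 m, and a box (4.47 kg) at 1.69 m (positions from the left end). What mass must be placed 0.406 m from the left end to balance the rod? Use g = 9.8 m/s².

m ≈ 17.7 kg

About the knife-edge (at 1.54 m from the left end):
Beam weight: 20.7 × 9.8 = 202.9 N down at 1.405 m → arm 0.135 m, τ = 202.9 × 0.135 = 27.39 N·m counterclockwise.
Toolbox: 9.06 × 9.8 = 88.79 N down at 2.31 m → arm 0.77 m, τ = 88.79 × 0.77 = 68.37 N·m clockwise.
Bag of cement: 33.1 × 9.8 = 324.4 N down at 2 m → arm 0.46 m, τ = 324.4 × 0.46 = 149.2 N·m clockwise.
Box: 4.47 × 9.8 = 43.81 N down at 1.69 m → arm 0.15 m, τ = 43.81 × 0.15 = 6.572 N·m clockwise.
Net moment of known loads = 196.8 N·m clockwise.
An unknown mass m at 0.406 m has arm 1.134 m; its moment is m·g·1.134 counterclockwise.
Setting net torque to zero: m × 9.8 × 1.134 = 196.8 → m = 196.8 / (9.8 × 1.134) = 17.7 kg.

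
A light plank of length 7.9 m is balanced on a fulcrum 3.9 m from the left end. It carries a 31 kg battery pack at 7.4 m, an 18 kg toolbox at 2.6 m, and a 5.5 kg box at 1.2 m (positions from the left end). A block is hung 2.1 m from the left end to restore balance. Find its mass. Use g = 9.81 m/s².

Taking torques about the fulcrum (at 3.9 m from the left end):
Battery pack: 31 × 9.81 = 304.1 N down at 7.4 m → arm 3.5 m, τ = 304.1 × 3.5 = 1064 N·m clockwise.
Toolbox: 18 × 9.81 = 176.6 N down at 2.6 m → arm 1.3 m, τ = 176.6 × 1.3 = 229.6 N·m counterclockwise.
Box: 5.5 × 9.81 = 53.96 N down at 1.2 m → arm 2.7 m, τ = 53.96 × 2.7 = 145.7 N·m counterclockwise.
Net moment of known loads = 688.7 N·m clockwise.
An unknown mass m at 2.1 m has arm 1.8 m; its moment is m·g·1.8 counterclockwise.
For rotational equilibrium, m × 9.81 × 1.8 = 688.7, so m = 688.7 / (9.81 × 1.8) = 39 kg.

m ≈ 39 kg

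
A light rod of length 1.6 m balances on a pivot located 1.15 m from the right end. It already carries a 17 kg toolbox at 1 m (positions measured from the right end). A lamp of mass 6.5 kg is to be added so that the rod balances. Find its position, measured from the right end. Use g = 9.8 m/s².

x ≈ 1.54 m from the right end

Sum moments about the pivot (at 1.15 m from the right end) (the support reaction has zero arm there).
Toolbox: 17 × 9.8 = 166.6 N down at 1 m → arm 0.15 m, τ = 166.6 × 0.15 = 24.99 N·m clockwise.
Net moment of existing loads = 24.99 N·m clockwise.
The lamp weighs 6.5 × 9.8 = 63.7 N and must supply an equal counterclockwise moment, so its lever arm about the pivot is 24.99 / 63.7 = 0.392 m.
That puts it at 1.15 + 0.392 = 1.54 m from the right end.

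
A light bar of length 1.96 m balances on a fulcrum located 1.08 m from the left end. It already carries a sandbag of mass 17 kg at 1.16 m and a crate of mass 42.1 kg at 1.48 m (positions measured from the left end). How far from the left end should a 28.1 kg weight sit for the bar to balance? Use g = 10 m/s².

x ≈ 0.432 m from the left end

Choose the fulcrum (at 1.08 m from the left end) as the axis so the support reaction has zero arm there.
Sandbag: 17 × 10 = 170 N down at 1.16 m → arm 0.08 m, τ = 170 × 0.08 = 13.6 N·m clockwise.
Crate: 42.1 × 10 = 421 N down at 1.48 m → arm 0.4 m, τ = 421 × 0.4 = 168.4 N·m clockwise.
Net moment of existing loads = 182 N·m clockwise.
The weight weighs 28.1 × 10 = 281 N and must supply an equal counterclockwise moment, so its lever arm about the fulcrum is 182 / 281 = 0.648 m.
That puts it at 1.08 − 0.648 = 0.432 m from the left end.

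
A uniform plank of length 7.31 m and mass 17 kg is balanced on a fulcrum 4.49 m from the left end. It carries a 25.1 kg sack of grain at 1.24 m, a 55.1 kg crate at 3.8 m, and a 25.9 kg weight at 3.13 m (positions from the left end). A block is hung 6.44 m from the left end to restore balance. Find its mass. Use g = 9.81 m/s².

m ≈ 86.7 kg

About the fulcrum (at 4.49 m from the left end):
Beam weight: 17 × 9.81 = 166.8 N down at 3.655 m → arm 0.835 m, τ = 166.8 × 0.835 = 139.3 N·m counterclockwise.
Sack of grain: 25.1 × 9.81 = 246.2 N down at 1.24 m → arm 3.25 m, τ = 246.2 × 3.25 = 800.1 N·m counterclockwise.
Crate: 55.1 × 9.81 = 540.5 N down at 3.8 m → arm 0.69 m, τ = 540.5 × 0.69 = 372.9 N·m counterclockwise.
Weight: 25.9 × 9.81 = 254.1 N down at 3.13 m → arm 1.36 m, τ = 254.1 × 1.36 = 345.6 N·m counterclockwise.
Net moment of known loads = 1658 N·m counterclockwise.
An unknown mass m at 6.44 m has arm 1.95 m; its moment is m·g·1.95 clockwise.
Setting net torque to zero: m × 9.81 × 1.95 = 1658 → m = 1658 / (9.81 × 1.95) = 86.7 kg.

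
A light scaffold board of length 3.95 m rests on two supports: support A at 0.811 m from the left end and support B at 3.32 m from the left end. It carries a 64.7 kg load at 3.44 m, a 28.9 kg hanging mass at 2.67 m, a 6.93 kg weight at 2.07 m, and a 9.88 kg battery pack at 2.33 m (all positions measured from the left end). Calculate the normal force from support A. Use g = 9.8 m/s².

R_A ≈ 115 N

Take moments about support B.
Load: 64.7 × 9.8 = 634.1 N down at 3.44 m → arm 0.12 m, τ = 634.1 × 0.12 = 76.09 N·m clockwise.
Hanging mass: 28.9 × 9.8 = 283.2 N down at 2.67 m → arm 0.65 m, τ = 283.2 × 0.65 = 184.1 N·m counterclockwise.
Weight: 6.93 × 9.8 = 67.91 N down at 2.07 m → arm 1.25 m, τ = 67.91 × 1.25 = 84.89 N·m counterclockwise.
Battery pack: 9.88 × 9.8 = 96.82 N down at 2.33 m → arm 0.99 m, τ = 96.82 × 0.99 = 95.85 N·m counterclockwise.
Net load moment about support B = 288.8 N·m counterclockwise.
Reaction R at support A is upward at 0.811 m, arm 2.509 m → moment R × 2.509 clockwise.
Στ = 0 ⇒ R × 2.509 = 288.8 ⇒ R = 115 N.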